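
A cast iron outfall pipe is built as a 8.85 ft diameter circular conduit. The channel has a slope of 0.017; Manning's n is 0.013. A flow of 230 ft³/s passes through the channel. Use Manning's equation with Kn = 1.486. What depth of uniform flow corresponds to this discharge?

Manning's equation rearranged: A R^(2/3) = nQ / (1.486·√S) = 0.013 × 230 / (1.486 × √0.017) = 15.43.
Try y = 1.79 ft: A R^(2/3) = 9.357 — short.
Try y = 2.3 ft: A R^(2/3) = 15.45 — matches.

y_n = 2.3 ft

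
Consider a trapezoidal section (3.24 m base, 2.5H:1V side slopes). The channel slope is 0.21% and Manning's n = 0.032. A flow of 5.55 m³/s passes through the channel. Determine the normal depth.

Manning's equation rearranged: A R^(2/3) = nQ / (1·√S) = 0.032 × 5.55 / (√0.0021) = 3.876.
At y = 1.2 m: A R^(2/3) = 6.3 — too large.
At y = 0.94 m: A R^(2/3) = 3.874 — ≈ 3.876.

y_n = 0.94 m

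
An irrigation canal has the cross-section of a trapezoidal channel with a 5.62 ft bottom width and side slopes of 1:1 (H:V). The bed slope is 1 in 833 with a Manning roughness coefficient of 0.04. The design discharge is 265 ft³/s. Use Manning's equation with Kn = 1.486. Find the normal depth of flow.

y_n = 7.05 ft

Manning's equation rearranged: A R^(2/3) = nQ / (1.486·√S) = 0.04 × 265 / (1.486 × √0.0012) = 205.9.
Trying y = 8.39 ft: A R^(2/3) = 296.4 — high.
Trying y = 7.05 ft: A R^(2/3) = 205.7 — matches.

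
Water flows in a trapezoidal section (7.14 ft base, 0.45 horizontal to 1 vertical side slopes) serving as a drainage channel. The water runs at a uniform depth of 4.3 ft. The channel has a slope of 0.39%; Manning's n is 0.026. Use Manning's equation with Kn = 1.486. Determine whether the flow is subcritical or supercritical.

With bottom width b = 7.14 ft and side slope z = 0.45: A = (b + zy)y = (7.14 + 0.45×4.3)×4.3 = 39.02 ft²; P = b + 2y√(1+z²) = 7.14 + 2×4.3×1.097 = 16.57 ft.
Hydraulic radius R = A/P = 39.02/16.57 = 2.355 ft.
V = (1.486/n) R^(2/3) √S = (1.486/0.026) × 2.355^(2/3) × √0.0039 = 6.318 ft/s. Hydraulic depth D_h = A/T = 39.02/11.01 = 3.544 ft.
Froude number Fr = V/√(g·D_h) = 6.318/√(32.2×3.544) = 0.591, which is less than 1, so the flow is subcritical.

subcritical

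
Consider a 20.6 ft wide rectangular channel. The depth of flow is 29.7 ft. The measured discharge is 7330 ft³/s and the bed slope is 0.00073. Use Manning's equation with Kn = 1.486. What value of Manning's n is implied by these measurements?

Flow area A = b·y = 20.6 × 29.7 = 611.8 ft². Wetted perimeter P = b + 2y = 20.6 + 2×29.7 = 80 ft.
Hydraulic radius R = A/P = 611.8/80 = 7.648 ft.
Rearranging Manning's equation: n = (1.486/Q) A R^(2/3) S^(1/2) = (1.486/7330) × 611.8 × 7.648^(2/3) × √0.00073 = 0.013.

n = 0.013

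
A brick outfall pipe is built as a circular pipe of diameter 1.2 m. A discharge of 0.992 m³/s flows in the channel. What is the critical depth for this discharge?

y_c = 0.539 m

At critical depth, Q² T / (g A³) = 1, i.e. A³/T = Q²/g = 0.992²/9.81 = 0.1003.
At y = 0.613 m: A³/T = 0.1635 — over.
At y = 0.403 m: A³/T = 0.0327 — short.
At y = 0.539 m: A³/T = 0.1 — ≈ 0.1003.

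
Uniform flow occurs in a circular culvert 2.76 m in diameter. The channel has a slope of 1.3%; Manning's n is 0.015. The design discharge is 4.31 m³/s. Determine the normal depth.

Manning's equation rearranged: A R^(2/3) = nQ / (1·√S) = 0.015 × 4.31 / (√0.013) = 0.567.
Trying y = 0.531 m: A R^(2/3) = 0.3782 — short.
Trying y = 0.649 m: A R^(2/3) = 0.5665 — matches.

y_n = 0.649 m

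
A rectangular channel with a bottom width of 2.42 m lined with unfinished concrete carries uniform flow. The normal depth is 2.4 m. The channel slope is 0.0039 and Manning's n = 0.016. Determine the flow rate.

Q = 19.6 m³/s

Flow area A = b·y = 2.42 × 2.4 = 5.808 m². Wetted perimeter P = b + 2y = 2.42 + 2×2.4 = 7.22 m.
Hydraulic radius R = A/P = 5.808/7.22 = 0.8044 m.
Manning's equation: Q = (1/n) A R^(2/3) S^(1/2) = (1/0.016) × 5.808 × 0.8044^(2/3) × 0.0039^(1/2) = 19.6 m³/s.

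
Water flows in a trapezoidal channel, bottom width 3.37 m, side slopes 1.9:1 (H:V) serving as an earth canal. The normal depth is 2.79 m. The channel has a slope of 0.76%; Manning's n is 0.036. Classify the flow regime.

With bottom width b = 3.37 m and side slope z = 1.9: A = (b + zy)y = (3.37 + 1.9×2.79)×2.79 = 24.19 m²; P = b + 2y√(1+z²) = 3.37 + 2×2.79×2.147 = 15.35 m.
Hydraulic radius R = A/P = 24.19/15.35 = 1.576 m.
V = (1/n) R^(2/3) √S = (1/0.036) × 1.576^(2/3) × √0.0076 = 3.279 m/s. Hydraulic depth D_h = A/T = 24.19/13.97 = 1.731 m.
Froude number Fr = V/√(g·D_h) = 3.279/√(9.81×1.731) = 0.796, which is less than 1, so the flow is subcritical.

subcritical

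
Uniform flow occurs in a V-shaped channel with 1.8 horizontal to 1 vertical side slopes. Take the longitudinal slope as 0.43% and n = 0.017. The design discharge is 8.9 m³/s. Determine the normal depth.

y_n = 1.35 m

Manning's equation rearranged: A R^(2/3) = nQ / (1·√S) = 0.017 × 8.9 / (√0.0043) = 2.307.
Try y = 1.54 m: A R^(2/3) = 3.279 — over.
Try y = 1.01 m: A R^(2/3) = 1.065 — short.
Try y = 1.35 m: A R^(2/3) = 2.308 — close enough.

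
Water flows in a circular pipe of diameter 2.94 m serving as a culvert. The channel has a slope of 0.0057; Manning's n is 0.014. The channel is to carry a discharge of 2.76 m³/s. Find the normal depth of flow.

Manning's equation rearranged: A R^(2/3) = nQ / (1·√S) = 0.014 × 2.76 / (√0.0057) = 0.5118.
Trying y = 0.416 m: A R^(2/3) = 0.2382 — short.
Trying y = 0.742 m: A R^(2/3) = 0.7717 — over.
Trying y = 0.604 m: A R^(2/3) = 0.5112 — close enough.

y_n = 0.604 m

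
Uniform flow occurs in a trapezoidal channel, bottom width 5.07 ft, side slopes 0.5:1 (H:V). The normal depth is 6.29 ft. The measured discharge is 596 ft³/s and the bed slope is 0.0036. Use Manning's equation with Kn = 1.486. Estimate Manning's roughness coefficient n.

n = 0.015

With bottom width b = 5.07 ft and side slope z = 0.5: A = (b + zy)y = (5.07 + 0.5×6.29)×6.29 = 51.67 ft²; P = b + 2y√(1+z²) = 5.07 + 2×6.29×1.118 = 19.13 ft.
Hydraulic radius R = A/P = 51.67/19.13 = 2.7 ft.
Rearranging Manning's equation: n = (1.486/Q) A R^(2/3) S^(1/2) = (1.486/596) × 51.67 × 2.7^(2/3) × √0.0036 = 0.015.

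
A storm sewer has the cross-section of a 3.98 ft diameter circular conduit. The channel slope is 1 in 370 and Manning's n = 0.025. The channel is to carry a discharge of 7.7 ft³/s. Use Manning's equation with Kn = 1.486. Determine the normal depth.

y_n = 1.21 ft

Manning's equation rearranged: A R^(2/3) = nQ / (1.486·√S) = 0.025 × 7.7 / (1.486 × √0.002703) = 2.492.
Try y = 0.926 ft: A R^(2/3) = 1.472 — low.
Try y = 1.51 ft: A R^(2/3) = 3.791 — high.
Try y = 1.21 ft: A R^(2/3) = 2.492 — ≈ 2.492.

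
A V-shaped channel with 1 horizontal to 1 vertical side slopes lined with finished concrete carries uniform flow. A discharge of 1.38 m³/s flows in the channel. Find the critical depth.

At critical depth, Q² T / (g A³) = 1, i.e. A³/T = Q²/g = 1.38²/9.81 = 0.1941.
Trying y = 0.624 m: A³/T = 0.0473 — low.
Trying y = 1 m: A³/T = 0.5 — high.
Trying y = 0.828 m: A³/T = 0.1946 — ≈ 0.1941.

y_c = 0.828 m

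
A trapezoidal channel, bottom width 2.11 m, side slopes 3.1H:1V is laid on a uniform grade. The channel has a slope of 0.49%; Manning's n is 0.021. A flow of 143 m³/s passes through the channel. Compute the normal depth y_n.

y_n = 2.9 m

Manning's equation rearranged: A R^(2/3) = nQ / (1·√S) = 0.021 × 143 / (√0.0049) = 42.9.
Trying y = 3.43 m: A R^(2/3) = 64.37 — too large.
Trying y = 2.49 m: A R^(2/3) = 29.67 — too small.
Trying y = 2.9 m: A R^(2/3) = 42.79 — ≈ 42.9.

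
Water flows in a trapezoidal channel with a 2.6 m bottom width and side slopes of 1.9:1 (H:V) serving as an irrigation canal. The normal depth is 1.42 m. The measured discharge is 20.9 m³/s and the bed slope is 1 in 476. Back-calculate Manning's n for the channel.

With bottom width b = 2.6 m and side slope z = 1.9: A = (b + zy)y = (2.6 + 1.9×1.42)×1.42 = 7.523 m²; P = b + 2y√(1+z²) = 2.6 + 2×1.42×2.147 = 8.698 m.
Hydraulic radius R = A/P = 7.523/8.698 = 0.865 m.
Rearranging Manning's equation: n = (1/Q) A R^(2/3) S^(1/2) = (1/20.9) × 7.523 × 0.865^(2/3) × √0.002101 = 0.015.

n = 0.015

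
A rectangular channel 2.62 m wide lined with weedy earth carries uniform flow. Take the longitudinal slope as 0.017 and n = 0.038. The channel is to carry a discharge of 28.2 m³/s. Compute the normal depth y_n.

y_n = 3.28 m

Manning's equation rearranged: A R^(2/3) = nQ / (1·√S) = 0.038 × 28.2 / (√0.017) = 8.219.
Try y = 3.79 m: A R^(2/3) = 9.754 — over.
Try y = 2.42 m: A R^(2/3) = 5.689 — short.
Try y = 3.28 m: A R^(2/3) = 8.224 — close enough.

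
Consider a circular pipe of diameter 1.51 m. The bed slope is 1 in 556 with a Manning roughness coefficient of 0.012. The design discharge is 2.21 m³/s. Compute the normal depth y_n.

Manning's equation rearranged: A R^(2/3) = nQ / (1·√S) = 0.012 × 2.21 / (√0.001799) = 0.6253.
Trying y = 0.694 m: A R^(2/3) = 0.4044 — low.
Trying y = 0.903 m: A R^(2/3) = 0.6252 — matches.

y_n = 0.903 m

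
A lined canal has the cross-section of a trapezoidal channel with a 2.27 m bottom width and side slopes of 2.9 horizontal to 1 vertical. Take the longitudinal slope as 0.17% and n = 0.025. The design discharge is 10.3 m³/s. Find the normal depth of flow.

Manning's equation rearranged: A R^(2/3) = nQ / (1·√S) = 0.025 × 10.3 / (√0.0017) = 6.245.
Try y = 1.51 m: A R^(2/3) = 9.153 — high.
Try y = 0.864 m: A R^(2/3) = 2.753 — low.
Try y = 1.27 m: A R^(2/3) = 6.249 — matches.

y_n = 1.27 m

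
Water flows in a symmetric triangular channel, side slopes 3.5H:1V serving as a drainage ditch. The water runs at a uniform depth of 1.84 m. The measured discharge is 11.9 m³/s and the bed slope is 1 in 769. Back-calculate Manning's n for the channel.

n = 0.0331

For a triangular section with side slope z = 3.5: A = zy² = 3.5×1.84² = 11.85 m²; P = 2y√(1+z²) = 2×1.84×3.64 = 13.4 m.
Hydraulic radius R = A/P = 11.85/13.4 = 0.8846 m.
Rearranging Manning's equation: n = (1/Q) A R^(2/3) S^(1/2) = (1/11.9) × 11.85 × 0.8846^(2/3) × √0.0013 = 0.0331.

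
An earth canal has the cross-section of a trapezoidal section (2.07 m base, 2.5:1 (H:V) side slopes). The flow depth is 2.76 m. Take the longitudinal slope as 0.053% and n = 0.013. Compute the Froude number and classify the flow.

subcritical

With bottom width b = 2.07 m and side slope z = 2.5: A = (b + zy)y = (2.07 + 2.5×2.76)×2.76 = 24.76 m²; P = b + 2y√(1+z²) = 2.07 + 2×2.76×2.693 = 16.93 m.
Hydraulic radius R = A/P = 24.76/16.93 = 1.462 m.
V = (1/n) R^(2/3) √S = (1/0.013) × 1.462^(2/3) × √0.00053 = 2.281 m/s. Hydraulic depth D_h = A/T = 24.76/15.87 = 1.56 m.
Froude number Fr = V/√(g·D_h) = 2.281/√(9.81×1.56) = 0.583, which is less than 1, so the flow is subcritical.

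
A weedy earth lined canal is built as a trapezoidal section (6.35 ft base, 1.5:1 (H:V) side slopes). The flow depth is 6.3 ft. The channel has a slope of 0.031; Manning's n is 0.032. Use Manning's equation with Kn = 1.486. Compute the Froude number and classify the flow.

supercritical

With bottom width b = 6.35 ft and side slope z = 1.5: A = (b + zy)y = (6.35 + 1.5×6.3)×6.3 = 99.54 ft²; P = b + 2y√(1+z²) = 6.35 + 2×6.3×1.803 = 29.06 ft.
Hydraulic radius R = A/P = 99.54/29.06 = 3.425 ft.
V = (1.486/n) R^(2/3) √S = (1.486/0.032) × 3.425^(2/3) × √0.031 = 18.58 ft/s. Hydraulic depth D_h = A/T = 99.54/25.25 = 3.942 ft.
Froude number Fr = V/√(g·D_h) = 18.58/√(32.2×3.942) = 1.65, which is greater than 1, so the flow is supercritical.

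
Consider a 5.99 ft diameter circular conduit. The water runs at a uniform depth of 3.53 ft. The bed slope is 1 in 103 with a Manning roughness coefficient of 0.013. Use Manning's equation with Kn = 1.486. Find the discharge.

For a circular section of diameter D = 5.99 ft at depth y = 3.53 ft, the central angle is θ = 2 arccos(1 − 2y/D) = 3.501 rad. Then A = (D²/8)(θ − sin θ) = 17.28 ft² and P = Dθ/2 = 10.48 ft.
Hydraulic radius R = A/P = 17.28/10.48 = 1.648 ft.
Manning's equation: Q = (1.486/n) A R^(2/3) S^(1/2) = (1.486/0.013) × 17.28 × 1.648^(2/3) × 0.009709^(1/2) = 271 ft³/s.

Q = 271 ft³/s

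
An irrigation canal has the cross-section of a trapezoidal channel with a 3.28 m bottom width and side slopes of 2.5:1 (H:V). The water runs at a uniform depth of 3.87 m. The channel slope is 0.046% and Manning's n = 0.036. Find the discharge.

With bottom width b = 3.28 m and side slope z = 2.5: A = (b + zy)y = (3.28 + 2.5×3.87)×3.87 = 50.14 m²; P = b + 2y√(1+z²) = 3.28 + 2×3.87×2.693 = 24.12 m.
Hydraulic radius R = A/P = 50.14/24.12 = 2.079 m.
Manning's equation: Q = (1/n) A R^(2/3) S^(1/2) = (1/0.036) × 50.14 × 2.079^(2/3) × 0.00046^(1/2) = 48.6 m³/s.

Q = 48.6 m³/s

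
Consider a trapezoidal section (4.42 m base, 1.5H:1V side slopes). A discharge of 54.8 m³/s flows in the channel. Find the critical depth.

y_c = 1.99 m

At critical depth, Q² T / (g A³) = 1, i.e. A³/T = Q²/g = 54.8²/9.81 = 306.1.
Try y = 2.26 m: A³/T = 491 — high.
Try y = 1.72 m: A³/T = 182.2 — low.
Try y = 1.99 m: A³/T = 308 — close enough.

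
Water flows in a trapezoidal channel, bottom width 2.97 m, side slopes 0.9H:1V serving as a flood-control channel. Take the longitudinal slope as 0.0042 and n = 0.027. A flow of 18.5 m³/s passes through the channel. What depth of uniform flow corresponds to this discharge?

y_n = 1.7 m

Manning's equation rearranged: A R^(2/3) = nQ / (1·√S) = 0.027 × 18.5 / (√0.0042) = 7.707.
Try y = 1.87 m: A R^(2/3) = 9.201 — too large.
Try y = 1.32 m: A R^(2/3) = 4.892 — too small.
Try y = 1.7 m: A R^(2/3) = 7.721 — close enough.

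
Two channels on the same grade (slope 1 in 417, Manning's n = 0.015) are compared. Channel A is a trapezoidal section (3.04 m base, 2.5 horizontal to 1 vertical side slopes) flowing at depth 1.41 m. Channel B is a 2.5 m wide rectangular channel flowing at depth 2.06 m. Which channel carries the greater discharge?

channel A

Channel A: With bottom width b = 3.04 m and side slope z = 2.5: A = (b + zy)y = (3.04 + 2.5×1.41)×1.41 = 9.257 m²; P = b + 2y√(1+z²) = 3.04 + 2×1.41×2.693 = 10.63 m. Hydraulic radius R = A/P = 9.257/10.63 = 0.8706 m. Q_A = (1/0.015)·9.257·0.8706^(2/3)·√0.002398 = 27.55 m³/s.
Channel B: Flow area A = b·y = 2.5 × 2.06 = 5.15 m². Wetted perimeter P = b + 2y = 2.5 + 2×2.06 = 6.62 m. Hydraulic radius R = A/P = 5.15/6.62 = 0.7779 m. Q_B = (1/0.015)·5.15·0.7779^(2/3)·√0.002398 = 14.22 m³/s.
Q_A = 27.55 m³/s vs Q_B = 14.22 m³/s, so channel A carries more.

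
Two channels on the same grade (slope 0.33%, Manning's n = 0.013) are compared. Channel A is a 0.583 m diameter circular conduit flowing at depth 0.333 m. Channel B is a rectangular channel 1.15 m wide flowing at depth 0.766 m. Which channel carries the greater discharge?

channel B

Channel A: For a circular section of diameter D = 0.583 m at depth y = 0.333 m, the central angle is θ = 2 arccos(1 − 2y/D) = 3.427 rad. Then A = (D²/8)(θ − sin θ) = 0.1576 m² and P = Dθ/2 = 0.9991 m. Hydraulic radius R = A/P = 0.1576/0.9991 = 0.1577 m. Q_A = (1/0.013)·0.1576·0.1577^(2/3)·√0.0033 = 0.2033 m³/s.
Channel B: Flow area A = b·y = 1.15 × 0.766 = 0.8809 m². Wetted perimeter P = b + 2y = 1.15 + 2×0.766 = 2.682 m. Hydraulic radius R = A/P = 0.8809/2.682 = 0.3284 m. Q_B = (1/0.013)·0.8809·0.3284^(2/3)·√0.0033 = 1.853 m³/s.
Q_A = 0.2033 m³/s vs Q_B = 1.853 m³/s, so channel B carries more.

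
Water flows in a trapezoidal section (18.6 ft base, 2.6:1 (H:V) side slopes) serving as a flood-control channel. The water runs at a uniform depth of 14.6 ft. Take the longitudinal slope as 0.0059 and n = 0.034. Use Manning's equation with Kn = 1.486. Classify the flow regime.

subcritical

With bottom width b = 18.6 ft and side slope z = 2.6: A = (b + zy)y = (18.6 + 2.6×14.6)×14.6 = 825.8 ft²; P = b + 2y√(1+z²) = 18.6 + 2×14.6×2.786 = 99.94 ft.
Hydraulic radius R = A/P = 825.8/99.94 = 8.263 ft.
V = (1.486/n) R^(2/3) √S = (1.486/0.034) × 8.263^(2/3) × √0.0059 = 13.72 ft/s. Hydraulic depth D_h = A/T = 825.8/94.52 = 8.737 ft.
Froude number Fr = V/√(g·D_h) = 13.72/√(32.2×8.737) = 0.818, which is less than 1, so the flow is subcritical.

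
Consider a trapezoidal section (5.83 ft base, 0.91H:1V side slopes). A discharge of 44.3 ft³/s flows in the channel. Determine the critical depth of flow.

At critical depth, Q² T / (g A³) = 1, i.e. A³/T = Q²/g = 44.3²/32.2 = 60.95.
At y = 0.96 ft: A³/T = 35.17 — short.
At y = 1.33 ft: A³/T = 99.5 — over.
At y = 1.14 ft: A³/T = 60.7 — close enough.

y_c = 1.14 ft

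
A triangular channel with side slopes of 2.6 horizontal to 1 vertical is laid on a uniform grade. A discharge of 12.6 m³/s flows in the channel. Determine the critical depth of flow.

y_c = 1.37 m

At critical depth, Q² T / (g A³) = 1, i.e. A³/T = Q²/g = 12.6²/9.81 = 16.18.
Trying y = 1.05 m: A³/T = 4.314 — too small.
Trying y = 1.58 m: A³/T = 33.28 — too large.
Trying y = 1.37 m: A³/T = 16.31 — close enough.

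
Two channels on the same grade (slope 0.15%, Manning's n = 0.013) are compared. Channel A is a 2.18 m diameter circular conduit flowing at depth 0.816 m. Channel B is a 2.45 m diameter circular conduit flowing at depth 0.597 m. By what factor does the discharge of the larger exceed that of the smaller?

Channel A: For a circular section of diameter D = 2.18 m at depth y = 0.816 m, the central angle is θ = 2 arccos(1 − 2y/D) = 2.633 rad. Then A = (D²/8)(θ − sin θ) = 1.275 m² and P = Dθ/2 = 2.87 m. Hydraulic radius R = A/P = 1.275/2.87 = 0.4443 m. Q_A = (1/0.013)·1.275·0.4443^(2/3)·√0.0015 = 2.212 m³/s.
Channel B: For a circular section of diameter D = 2.45 m at depth y = 0.597 m, the central angle is θ = 2 arccos(1 − 2y/D) = 2.065 rad. Then A = (D²/8)(θ − sin θ) = 0.8889 m² and P = Dθ/2 = 2.53 m. Hydraulic radius R = A/P = 0.8889/2.53 = 0.3514 m. Q_B = (1/0.013)·0.8889·0.3514^(2/3)·√0.0015 = 1.319 m³/s.
The larger discharge is 2.212 m³/s and the smaller is 1.319 m³/s; the ratio is 1.68.

1.68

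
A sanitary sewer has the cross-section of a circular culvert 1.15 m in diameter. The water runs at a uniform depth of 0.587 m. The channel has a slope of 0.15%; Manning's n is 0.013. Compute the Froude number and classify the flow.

For a circular section of diameter D = 1.15 m at depth y = 0.587 m, the central angle is θ = 2 arccos(1 − 2y/D) = 3.183 rad. Then A = (D²/8)(θ − sin θ) = 0.5331 m² and P = Dθ/2 = 1.83 m.
Hydraulic radius R = A/P = 0.5331/1.83 = 0.2913 m.
V = (1/n) R^(2/3) √S = (1/0.013) × 0.2913^(2/3) × √0.0015 = 1.309 m/s. Hydraulic depth D_h = A/T = 0.5331/1.15 = 0.4637 m.
Froude number Fr = V/√(g·D_h) = 1.309/√(9.81×0.4637) = 0.614, which is less than 1, so the flow is subcritical.

subcritical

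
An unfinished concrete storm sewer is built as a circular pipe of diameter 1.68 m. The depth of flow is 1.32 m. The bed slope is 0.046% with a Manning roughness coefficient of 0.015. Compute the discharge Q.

Q = 1.71 m³/s

For a circular section of diameter D = 1.68 m at depth y = 1.32 m, the central angle is θ = 2 arccos(1 − 2y/D) = 4.358 rad. Then A = (D²/8)(θ − sin θ) = 1.868 m² and P = Dθ/2 = 3.661 m.
Hydraulic radius R = A/P = 1.868/3.661 = 0.5104 m.
Manning's equation: Q = (1/n) A R^(2/3) S^(1/2) = (1/0.015) × 1.868 × 0.5104^(2/3) × 0.00046^(1/2) = 1.71 m³/s.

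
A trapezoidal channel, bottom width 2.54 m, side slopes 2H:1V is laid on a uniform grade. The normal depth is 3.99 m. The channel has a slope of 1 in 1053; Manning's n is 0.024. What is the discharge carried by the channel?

With bottom width b = 2.54 m and side slope z = 2: A = (b + zy)y = (2.54 + 2×3.99)×3.99 = 41.97 m²; P = b + 2y√(1+z²) = 2.54 + 2×3.99×2.236 = 20.38 m.
Hydraulic radius R = A/P = 41.97/20.38 = 2.059 m.
Manning's equation: Q = (1/n) A R^(2/3) S^(1/2) = (1/0.024) × 41.97 × 2.059^(2/3) × 0.0009497^(1/2) = 87.2 m³/s.

Q = 87.2 m³/s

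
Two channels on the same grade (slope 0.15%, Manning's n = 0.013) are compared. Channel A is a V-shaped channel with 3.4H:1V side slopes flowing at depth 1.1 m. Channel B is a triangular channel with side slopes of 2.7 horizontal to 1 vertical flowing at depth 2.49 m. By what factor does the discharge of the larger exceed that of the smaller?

Channel A: For a triangular section with side slope z = 3.4: A = zy² = 3.4×1.1² = 4.114 m²; P = 2y√(1+z²) = 2×1.1×3.544 = 7.797 m. Hydraulic radius R = A/P = 4.114/7.797 = 0.5277 m. Q_A = (1/0.013)·4.114·0.5277^(2/3)·√0.0015 = 8.003 m³/s.
Channel B: For a triangular section with side slope z = 2.7: A = zy² = 2.7×2.49² = 16.74 m²; P = 2y√(1+z²) = 2×2.49×2.879 = 14.34 m. Hydraulic radius R = A/P = 16.74/14.34 = 1.167 m. Q_B = (1/0.013)·16.74·1.167^(2/3)·√0.0015 = 55.3 m³/s.
The larger discharge is 55.3 m³/s and the smaller is 8.003 m³/s; the ratio is 6.91.

6.91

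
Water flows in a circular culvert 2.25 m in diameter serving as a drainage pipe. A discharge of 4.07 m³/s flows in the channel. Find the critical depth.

y_c = 0.93 m

At critical depth, Q² T / (g A³) = 1, i.e. A³/T = Q²/g = 4.07²/9.81 = 1.689.
Trying y = 0.732 m: A³/T = 0.6702 — short.
Trying y = 0.93 m: A³/T = 1.685 — matches.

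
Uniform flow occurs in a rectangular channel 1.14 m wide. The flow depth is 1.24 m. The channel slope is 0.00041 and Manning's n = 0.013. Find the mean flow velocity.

V = 0.832 m/s

Flow area A = b·y = 1.14 × 1.24 = 1.414 m². Wetted perimeter P = b + 2y = 1.14 + 2×1.24 = 3.62 m.
Hydraulic radius R = A/P = 1.414/3.62 = 0.3905 m.
From Manning's equation, V = (1/n) R^(2/3) S^(1/2) = (1/0.013) × 0.3905^(2/3) × 0.00041^(1/2) = 0.832 m/s.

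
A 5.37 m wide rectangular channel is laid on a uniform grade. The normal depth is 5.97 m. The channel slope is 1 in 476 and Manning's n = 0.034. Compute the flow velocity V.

V = 2.03 m/s

Flow area A = b·y = 5.37 × 5.97 = 32.06 m². Wetted perimeter P = b + 2y = 5.37 + 2×5.97 = 17.31 m.
Hydraulic radius R = A/P = 32.06/17.31 = 1.852 m.
From Manning's equation, V = (1/n) R^(2/3) S^(1/2) = (1/0.034) × 1.852^(2/3) × 0.002101^(1/2) = 2.03 m/s.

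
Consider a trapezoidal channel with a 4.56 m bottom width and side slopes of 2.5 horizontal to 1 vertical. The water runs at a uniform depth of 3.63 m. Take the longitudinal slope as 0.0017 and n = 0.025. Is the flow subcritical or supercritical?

subcritical

With bottom width b = 4.56 m and side slope z = 2.5: A = (b + zy)y = (4.56 + 2.5×3.63)×3.63 = 49.5 m²; P = b + 2y√(1+z²) = 4.56 + 2×3.63×2.693 = 24.11 m.
Hydraulic radius R = A/P = 49.5/24.11 = 2.053 m.
V = (1/n) R^(2/3) √S = (1/0.025) × 2.053^(2/3) × √0.0017 = 2.664 m/s. Hydraulic depth D_h = A/T = 49.5/22.71 = 2.179 m.
Froude number Fr = V/√(g·D_h) = 2.664/√(9.81×2.179) = 0.576, which is less than 1, so the flow is subcritical.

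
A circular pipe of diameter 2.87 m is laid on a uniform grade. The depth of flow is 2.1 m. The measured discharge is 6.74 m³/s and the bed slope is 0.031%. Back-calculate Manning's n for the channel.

For a circular section of diameter D = 2.87 m at depth y = 2.1 m, the central angle is θ = 2 arccos(1 − 2y/D) = 4.105 rad. Then A = (D²/8)(θ − sin θ) = 5.072 m² and P = Dθ/2 = 5.891 m.
Hydraulic radius R = A/P = 5.072/5.891 = 0.861 m.
Rearranging Manning's equation: n = (1/Q) A R^(2/3) S^(1/2) = (1/6.74) × 5.072 × 0.861^(2/3) × √0.00031 = 0.012.

n = 0.012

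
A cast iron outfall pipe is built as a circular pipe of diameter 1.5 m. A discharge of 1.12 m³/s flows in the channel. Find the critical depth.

y_c = 0.537 m

At critical depth, Q² T / (g A³) = 1, i.e. A³/T = Q²/g = 1.12²/9.81 = 0.1279.
Try y = 0.651 m: A³/T = 0.2676 — over.
Try y = 0.537 m: A³/T = 0.1277 — ≈ 0.1279.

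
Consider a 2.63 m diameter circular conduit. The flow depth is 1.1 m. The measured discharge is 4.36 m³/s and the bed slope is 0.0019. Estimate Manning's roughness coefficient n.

n = 0.015

For a circular section of diameter D = 2.63 m at depth y = 1.1 m, the central angle is θ = 2 arccos(1 − 2y/D) = 2.813 rad. Then A = (D²/8)(θ − sin θ) = 2.153 m² and P = Dθ/2 = 3.699 m.
Hydraulic radius R = A/P = 2.153/3.699 = 0.5821 m.
Rearranging Manning's equation: n = (1/Q) A R^(2/3) S^(1/2) = (1/4.36) × 2.153 × 0.5821^(2/3) × √0.0019 = 0.015.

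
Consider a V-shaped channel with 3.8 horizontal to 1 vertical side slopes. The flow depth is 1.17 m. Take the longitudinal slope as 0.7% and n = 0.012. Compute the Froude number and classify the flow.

For a triangular section with side slope z = 3.8: A = zy² = 3.8×1.17² = 5.202 m²; P = 2y√(1+z²) = 2×1.17×3.929 = 9.195 m.
Hydraulic radius R = A/P = 5.202/9.195 = 0.5657 m.
V = (1/n) R^(2/3) √S = (1/0.012) × 0.5657^(2/3) × √0.007 = 4.769 m/s. Hydraulic depth D_h = A/T = 5.202/8.892 = 0.585 m.
Froude number Fr = V/√(g·D_h) = 4.769/√(9.81×0.585) = 1.99, which is greater than 1, so the flow is supercritical.

supercritical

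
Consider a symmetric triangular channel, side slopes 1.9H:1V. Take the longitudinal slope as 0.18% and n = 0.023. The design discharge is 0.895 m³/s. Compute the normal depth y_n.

y_n = 0.735 m

Manning's equation rearranged: A R^(2/3) = nQ / (1·√S) = 0.023 × 0.895 / (√0.0018) = 0.4852.
Trying y = 0.569 m: A R^(2/3) = 0.2453 — low.
Trying y = 0.909 m: A R^(2/3) = 0.8554 — high.
Trying y = 0.735 m: A R^(2/3) = 0.4854 — ≈ 0.4852.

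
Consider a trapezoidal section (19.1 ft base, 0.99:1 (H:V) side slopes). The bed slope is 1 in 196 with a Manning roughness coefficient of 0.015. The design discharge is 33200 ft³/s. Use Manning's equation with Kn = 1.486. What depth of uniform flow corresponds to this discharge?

Manning's equation rearranged: A R^(2/3) = nQ / (1.486·√S) = 0.015 × 33200 / (1.486 × √0.005102) = 4692.
Trying y = 27 ft: A R^(2/3) = 6846 — high.
Trying y = 18.5 ft: A R^(2/3) = 3154 — low.
Trying y = 22.5 ft: A R^(2/3) = 4686 — matches.

y_n = 22.5 ft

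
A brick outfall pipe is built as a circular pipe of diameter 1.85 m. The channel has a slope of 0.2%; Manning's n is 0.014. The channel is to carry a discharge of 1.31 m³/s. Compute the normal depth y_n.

y_n = 0.637 m

Manning's equation rearranged: A R^(2/3) = nQ / (1·√S) = 0.014 × 1.31 / (√0.002) = 0.4101.
Try y = 0.811 m: A R^(2/3) = 0.6392 — over.
Try y = 0.463 m: A R^(2/3) = 0.2207 — short.
Try y = 0.637 m: A R^(2/3) = 0.4098 — ≈ 0.4101.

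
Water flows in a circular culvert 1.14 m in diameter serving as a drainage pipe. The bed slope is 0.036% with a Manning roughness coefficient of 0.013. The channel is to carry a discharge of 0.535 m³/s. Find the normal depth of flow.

Manning's equation rearranged: A R^(2/3) = nQ / (1·√S) = 0.013 × 0.535 / (√0.00036) = 0.3666.
Try y = 0.623 m: A R^(2/3) = 0.2562 — too small.
Try y = 0.879 m: A R^(2/3) = 0.4159 — too large.
Try y = 0.792 m: A R^(2/3) = 0.3664 — close enough.

y_n = 0.792 m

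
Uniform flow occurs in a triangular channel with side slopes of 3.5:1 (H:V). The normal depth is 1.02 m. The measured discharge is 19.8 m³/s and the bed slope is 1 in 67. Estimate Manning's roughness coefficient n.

For a triangular section with side slope z = 3.5: A = zy² = 3.5×1.02² = 3.641 m²; P = 2y√(1+z²) = 2×1.02×3.64 = 7.426 m.
Hydraulic radius R = A/P = 3.641/7.426 = 0.4904 m.
Rearranging Manning's equation: n = (1/Q) A R^(2/3) S^(1/2) = (1/19.8) × 3.641 × 0.4904^(2/3) × √0.01493 = 0.014.

n = 0.014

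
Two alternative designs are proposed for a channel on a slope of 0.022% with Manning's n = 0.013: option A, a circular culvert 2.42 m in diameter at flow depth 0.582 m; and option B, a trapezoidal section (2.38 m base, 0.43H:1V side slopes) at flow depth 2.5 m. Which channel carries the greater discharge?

channel B

Channel A: For a circular section of diameter D = 2.42 m at depth y = 0.582 m, the central angle is θ = 2 arccos(1 − 2y/D) = 2.05 rad. Then A = (D²/8)(θ − sin θ) = 0.8513 m² and P = Dθ/2 = 2.481 m. Hydraulic radius R = A/P = 0.8513/2.481 = 0.3432 m. Q_A = (1/0.013)·0.8513·0.3432^(2/3)·√0.00022 = 0.4761 m³/s.
Channel B: With bottom width b = 2.38 m and side slope z = 0.43: A = (b + zy)y = (2.38 + 0.43×2.5)×2.5 = 8.637 m²; P = b + 2y√(1+z²) = 2.38 + 2×2.5×1.089 = 7.823 m. Hydraulic radius R = A/P = 8.637/7.823 = 1.104 m. Q_B = (1/0.013)·8.637·1.104^(2/3)·√0.00022 = 10.53 m³/s.
Q_A = 0.4761 m³/s vs Q_B = 10.53 m³/s, so channel B carries more.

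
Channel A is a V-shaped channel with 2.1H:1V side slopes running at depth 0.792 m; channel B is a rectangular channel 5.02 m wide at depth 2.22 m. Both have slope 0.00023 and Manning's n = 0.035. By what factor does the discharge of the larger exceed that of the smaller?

Channel A: For a triangular section with side slope z = 2.1: A = zy² = 2.1×0.792² = 1.317 m²; P = 2y√(1+z²) = 2×0.792×2.326 = 3.684 m. Hydraulic radius R = A/P = 1.317/3.684 = 0.3575 m. Q_A = (1/0.035)·1.317·0.3575^(2/3)·√0.00023 = 0.2875 m³/s.
Channel B: Flow area A = b·y = 5.02 × 2.22 = 11.14 m². Wetted perimeter P = b + 2y = 5.02 + 2×2.22 = 9.46 m. Hydraulic radius R = A/P = 11.14/9.46 = 1.178 m. Q_B = (1/0.035)·11.14·1.178^(2/3)·√0.00023 = 5.386 m³/s.
The larger discharge is 5.386 m³/s and the smaller is 0.2875 m³/s; the ratio is 18.7.

18.7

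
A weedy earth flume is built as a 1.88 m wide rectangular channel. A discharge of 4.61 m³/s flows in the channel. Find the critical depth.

y_c = 0.849 m

For a rectangular channel, critical depth y_c = (q²/g)^(1/3) where q = Q/b = 4.61/1.88 = 2.452 m²/s.
So y_c = (2.452²/9.81)^(1/3) = 0.849 m.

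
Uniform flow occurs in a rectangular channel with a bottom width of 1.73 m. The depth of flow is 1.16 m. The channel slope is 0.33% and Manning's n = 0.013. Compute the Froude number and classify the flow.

subcritical

Flow area A = b·y = 1.73 × 1.16 = 2.007 m². Wetted perimeter P = b + 2y = 1.73 + 2×1.16 = 4.05 m.
Hydraulic radius R = A/P = 2.007/4.05 = 0.4955 m.
V = (1/n) R^(2/3) √S = (1/0.013) × 0.4955^(2/3) × √0.0033 = 2.767 m/s. Hydraulic depth D_h = A/T = 2.007/1.73 = 1.16 m.
Froude number Fr = V/√(g·D_h) = 2.767/√(9.81×1.16) = 0.82, which is less than 1, so the flow is subcritical.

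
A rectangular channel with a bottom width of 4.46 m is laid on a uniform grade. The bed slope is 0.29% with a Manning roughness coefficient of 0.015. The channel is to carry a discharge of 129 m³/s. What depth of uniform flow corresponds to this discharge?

Manning's equation rearranged: A R^(2/3) = nQ / (1·√S) = 0.015 × 129 / (√0.0029) = 35.93.
Trying y = 4.65 m: A R^(2/3) = 27.26 — short.
Trying y = 7.16 m: A R^(2/3) = 45.49 — over.
Trying y = 5.85 m: A R^(2/3) = 35.91 — close enough.

y_n = 5.85 m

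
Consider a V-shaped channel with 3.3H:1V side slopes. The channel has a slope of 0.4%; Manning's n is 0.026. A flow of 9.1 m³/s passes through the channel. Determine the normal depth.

Manning's equation rearranged: A R^(2/3) = nQ / (1·√S) = 0.026 × 9.1 / (√0.004) = 3.741.
Try y = 0.997 m: A R^(2/3) = 2.003 — low.
Try y = 1.48 m: A R^(2/3) = 5.743 — high.
Try y = 1.26 m: A R^(2/3) = 3.739 — close enough.

y_n = 1.26 m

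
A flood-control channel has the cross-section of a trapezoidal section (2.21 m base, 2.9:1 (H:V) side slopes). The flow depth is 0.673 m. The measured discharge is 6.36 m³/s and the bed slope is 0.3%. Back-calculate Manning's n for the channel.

n = 0.014

With bottom width b = 2.21 m and side slope z = 2.9: A = (b + zy)y = (2.21 + 2.9×0.673)×0.673 = 2.801 m²; P = b + 2y√(1+z²) = 2.21 + 2×0.673×3.068 = 6.339 m.
Hydraulic radius R = A/P = 2.801/6.339 = 0.4418 m.
Rearranging Manning's equation: n = (1/Q) A R^(2/3) S^(1/2) = (1/6.36) × 2.801 × 0.4418^(2/3) × √0.003 = 0.014.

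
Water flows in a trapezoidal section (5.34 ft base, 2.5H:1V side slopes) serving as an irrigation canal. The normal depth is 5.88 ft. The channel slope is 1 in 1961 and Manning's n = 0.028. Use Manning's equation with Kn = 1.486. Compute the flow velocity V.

With bottom width b = 5.34 ft and side slope z = 2.5: A = (b + zy)y = (5.34 + 2.5×5.88)×5.88 = 117.8 ft²; P = b + 2y√(1+z²) = 5.34 + 2×5.88×2.693 = 37 ft.
Hydraulic radius R = A/P = 117.8/37 = 3.184 ft.
From Manning's equation, V = (1.486/n) R^(2/3) S^(1/2) = (1.486/0.028) × 3.184^(2/3) × 0.0005099^(1/2) = 2.59 ft/s.

V = 2.59 ft/s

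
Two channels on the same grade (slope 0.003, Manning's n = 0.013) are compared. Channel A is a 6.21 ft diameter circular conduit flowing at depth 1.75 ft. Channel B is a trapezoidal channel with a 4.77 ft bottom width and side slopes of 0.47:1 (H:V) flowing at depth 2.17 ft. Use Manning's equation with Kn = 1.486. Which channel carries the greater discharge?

channel B

Channel A: For a circular section of diameter D = 6.21 ft at depth y = 1.75 ft, the central angle is θ = 2 arccos(1 − 2y/D) = 2.238 rad. Then A = (D²/8)(θ − sin θ) = 7.005 ft² and P = Dθ/2 = 6.95 ft. Hydraulic radius R = A/P = 7.005/6.95 = 1.008 ft. Q_A = (1.486/0.013)·7.005·1.008^(2/3)·√0.003 = 44.09 ft³/s.
Channel B: With bottom width b = 4.77 ft and side slope z = 0.47: A = (b + zy)y = (4.77 + 0.47×2.17)×2.17 = 12.56 ft²; P = b + 2y√(1+z²) = 4.77 + 2×2.17×1.105 = 9.565 ft. Hydraulic radius R = A/P = 12.56/9.565 = 1.313 ft. Q_B = (1.486/0.013)·12.56·1.313^(2/3)·√0.003 = 94.34 ft³/s.
Q_A = 44.09 ft³/s vs Q_B = 94.34 ft³/s, so channel B carries more.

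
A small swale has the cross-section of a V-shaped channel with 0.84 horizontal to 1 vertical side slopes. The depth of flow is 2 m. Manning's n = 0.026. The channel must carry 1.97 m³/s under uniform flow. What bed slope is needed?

S = 0.000419

For a triangular section with side slope z = 0.84: A = zy² = 0.84×2² = 3.36 m²; P = 2y√(1+z²) = 2×2×1.306 = 5.224 m.
Hydraulic radius R = A/P = 3.36/5.224 = 0.6432 m.
From Manning's equation, S = [nQ / (1 A R^(2/3))]² = [0.026 × 1.97 / (1 × 3.36 × 0.6432^(2/3))]² = 0.000419.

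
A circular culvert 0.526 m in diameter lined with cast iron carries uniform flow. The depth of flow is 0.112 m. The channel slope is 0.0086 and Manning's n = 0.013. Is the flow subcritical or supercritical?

For a circular section of diameter D = 0.526 m at depth y = 0.112 m, the central angle is θ = 2 arccos(1 − 2y/D) = 1.918 rad. Then A = (D²/8)(θ − sin θ) = 0.03383 m² and P = Dθ/2 = 0.5046 m.
Hydraulic radius R = A/P = 0.03383/0.5046 = 0.06706 m.
V = (1/n) R^(2/3) √S = (1/0.013) × 0.06706^(2/3) × √0.0086 = 1.177 m/s. Hydraulic depth D_h = A/T = 0.03383/0.4307 = 0.07856 m.
Froude number Fr = V/√(g·D_h) = 1.177/√(9.81×0.07856) = 1.34, which is greater than 1, so the flow is supercritical.

supercritical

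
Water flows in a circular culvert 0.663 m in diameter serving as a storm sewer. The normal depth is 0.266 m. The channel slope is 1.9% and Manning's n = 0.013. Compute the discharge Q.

Q = 0.374 m³/s

For a circular section of diameter D = 0.663 m at depth y = 0.266 m, the central angle is θ = 2 arccos(1 − 2y/D) = 2.744 rad. Then A = (D²/8)(θ − sin θ) = 0.1295 m² and P = Dθ/2 = 0.9096 m.
Hydraulic radius R = A/P = 0.1295/0.9096 = 0.1423 m.
Manning's equation: Q = (1/n) A R^(2/3) S^(1/2) = (1/0.013) × 0.1295 × 0.1423^(2/3) × 0.019^(1/2) = 0.374 m³/s.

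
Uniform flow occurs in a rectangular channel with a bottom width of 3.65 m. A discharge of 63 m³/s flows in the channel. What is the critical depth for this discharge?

For a rectangular channel, critical depth y_c = (q²/g)^(1/3) where q = Q/b = 63/3.65 = 17.26 m²/s.
So y_c = (17.26²/9.81)^(1/3) = 3.12 m.

y_c = 3.12 m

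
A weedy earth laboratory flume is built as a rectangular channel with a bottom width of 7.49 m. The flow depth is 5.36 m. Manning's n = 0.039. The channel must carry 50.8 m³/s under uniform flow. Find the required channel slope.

Flow area A = b·y = 7.49 × 5.36 = 40.15 m². Wetted perimeter P = b + 2y = 7.49 + 2×5.36 = 18.21 m.
Hydraulic radius R = A/P = 40.15/18.21 = 2.205 m.
From Manning's equation, S = [nQ / (1 A R^(2/3))]² = [0.039 × 50.8 / (1 × 40.15 × 2.205^(2/3))]² = 0.000849.

S = 0.000849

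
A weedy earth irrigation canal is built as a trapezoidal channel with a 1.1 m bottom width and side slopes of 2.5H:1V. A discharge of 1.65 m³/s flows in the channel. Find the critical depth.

At critical depth, Q² T / (g A³) = 1, i.e. A³/T = Q²/g = 1.65²/9.81 = 0.2775.
Trying y = 0.509 m: A³/T = 0.4831 — over.
Trying y = 0.355 m: A³/T = 0.1222 — short.
Trying y = 0.441 m: A³/T = 0.2773 — ≈ 0.2775.

y_c = 0.441 m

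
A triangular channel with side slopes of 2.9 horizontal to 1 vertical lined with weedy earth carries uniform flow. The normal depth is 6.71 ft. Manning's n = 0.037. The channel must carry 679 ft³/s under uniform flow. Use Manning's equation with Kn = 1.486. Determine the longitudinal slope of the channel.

S = 0.0036

For a triangular section with side slope z = 2.9: A = zy² = 2.9×6.71² = 130.6 ft²; P = 2y√(1+z²) = 2×6.71×3.068 = 41.17 ft.
Hydraulic radius R = A/P = 130.6/41.17 = 3.172 ft.
From Manning's equation, S = [nQ / (1.486 A R^(2/3))]² = [0.037 × 679 / (1.486 × 130.6 × 3.172^(2/3))]² = 0.0036.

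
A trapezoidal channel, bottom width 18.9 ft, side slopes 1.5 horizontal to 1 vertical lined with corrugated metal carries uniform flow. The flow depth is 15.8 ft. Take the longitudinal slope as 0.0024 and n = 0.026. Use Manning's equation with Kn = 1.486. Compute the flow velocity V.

V = 12 ft/s

With bottom width b = 18.9 ft and side slope z = 1.5: A = (b + zy)y = (18.9 + 1.5×15.8)×15.8 = 673.1 ft²; P = b + 2y√(1+z²) = 18.9 + 2×15.8×1.803 = 75.87 ft.
Hydraulic radius R = A/P = 673.1/75.87 = 8.872 ft.
From Manning's equation, V = (1.486/n) R^(2/3) S^(1/2) = (1.486/0.026) × 8.872^(2/3) × 0.0024^(1/2) = 12 ft/s.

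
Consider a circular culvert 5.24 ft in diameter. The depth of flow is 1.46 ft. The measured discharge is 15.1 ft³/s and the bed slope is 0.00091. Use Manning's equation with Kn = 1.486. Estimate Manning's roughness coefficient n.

n = 0.013

For a circular section of diameter D = 5.24 ft at depth y = 1.46 ft, the central angle is θ = 2 arccos(1 − 2y/D) = 2.224 rad. Then A = (D²/8)(θ − sin θ) = 4.909 ft² and P = Dθ/2 = 5.828 ft.
Hydraulic radius R = A/P = 4.909/5.828 = 0.8424 ft.
Rearranging Manning's equation: n = (1.486/Q) A R^(2/3) S^(1/2) = (1.486/15.1) × 4.909 × 0.8424^(2/3) × √0.00091 = 0.013.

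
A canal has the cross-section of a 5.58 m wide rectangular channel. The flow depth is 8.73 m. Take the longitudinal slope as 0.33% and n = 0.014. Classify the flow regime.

Flow area A = b·y = 5.58 × 8.73 = 48.71 m². Wetted perimeter P = b + 2y = 5.58 + 2×8.73 = 23.04 m.
Hydraulic radius R = A/P = 48.71/23.04 = 2.114 m.
V = (1/n) R^(2/3) √S = (1/0.014) × 2.114^(2/3) × √0.0033 = 6.759 m/s. Hydraulic depth D_h = A/T = 48.71/5.58 = 8.73 m.
Froude number Fr = V/√(g·D_h) = 6.759/√(9.81×8.73) = 0.73, which is less than 1, so the flow is subcritical.

subcritical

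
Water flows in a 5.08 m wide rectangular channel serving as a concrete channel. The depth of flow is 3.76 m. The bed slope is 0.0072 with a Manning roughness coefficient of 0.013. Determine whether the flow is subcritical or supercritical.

supercritical

Flow area A = b·y = 5.08 × 3.76 = 19.1 m². Wetted perimeter P = b + 2y = 5.08 + 2×3.76 = 12.6 m.
Hydraulic radius R = A/P = 19.1/12.6 = 1.516 m.
V = (1/n) R^(2/3) √S = (1/0.013) × 1.516^(2/3) × √0.0072 = 8.613 m/s. Hydraulic depth D_h = A/T = 19.1/5.08 = 3.76 m.
Froude number Fr = V/√(g·D_h) = 8.613/√(9.81×3.76) = 1.42, which is greater than 1, so the flow is supercritical.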